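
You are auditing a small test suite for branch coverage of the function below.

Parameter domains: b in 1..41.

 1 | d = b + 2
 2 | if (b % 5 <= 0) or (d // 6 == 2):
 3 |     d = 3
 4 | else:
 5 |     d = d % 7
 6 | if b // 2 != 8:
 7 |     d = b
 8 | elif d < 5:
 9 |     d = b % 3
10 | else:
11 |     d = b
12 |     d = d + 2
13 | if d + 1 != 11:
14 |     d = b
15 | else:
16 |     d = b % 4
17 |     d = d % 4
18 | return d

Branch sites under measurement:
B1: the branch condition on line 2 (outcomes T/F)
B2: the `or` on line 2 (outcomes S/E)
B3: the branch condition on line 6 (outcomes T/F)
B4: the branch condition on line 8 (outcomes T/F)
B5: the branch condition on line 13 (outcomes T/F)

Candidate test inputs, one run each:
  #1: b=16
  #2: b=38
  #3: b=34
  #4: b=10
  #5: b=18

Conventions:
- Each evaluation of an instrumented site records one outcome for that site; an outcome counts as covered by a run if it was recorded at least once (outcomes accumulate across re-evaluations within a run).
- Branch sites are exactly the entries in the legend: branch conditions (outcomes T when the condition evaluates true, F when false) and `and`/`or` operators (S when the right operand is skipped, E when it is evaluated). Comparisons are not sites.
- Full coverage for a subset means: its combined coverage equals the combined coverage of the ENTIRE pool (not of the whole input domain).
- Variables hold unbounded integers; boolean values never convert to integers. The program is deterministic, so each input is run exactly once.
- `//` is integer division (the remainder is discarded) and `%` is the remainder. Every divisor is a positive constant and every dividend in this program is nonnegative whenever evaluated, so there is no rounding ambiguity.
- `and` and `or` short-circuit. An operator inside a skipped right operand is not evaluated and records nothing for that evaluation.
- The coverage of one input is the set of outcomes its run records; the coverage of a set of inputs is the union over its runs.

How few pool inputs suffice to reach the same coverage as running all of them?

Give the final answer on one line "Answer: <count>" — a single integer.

test 1 (b=16) fires B2->E, B1->F, B3->F, B4->T, B5->T; hits B1=F, B2=E, B3=F, B4=T, B5=T
test 2 (b=38) fires B2->E, B1->F, B3->T, B5->T; hits B1=F, B2=E, B3=T, B5=T
test 3 (b=34) fires B2->E, B1->F, B3->T, B5->T; hits B1=F, B2=E, B3=T, B5=T
test 4 (b=10) fires B2->S, B1->T, B3->T, B5->F; hits B1=T, B2=S, B3=T, B5=F
test 5 (b=18) fires B2->E, B1->F, B3->T, B5->T; hits B1=F, B2=E, B3=T, B5=T
together the pool reaches 9 outcomes: B1=T, B1=F, B2=S, B2=E, B3=T, B3=F, B4=T, B5=T, B5=F
size 1 is not enough: best union over all size-1 subsets is 5/9
size 2: inputs {1, 4} cover all 9 outcomes, and no lexicographically smaller subset of this size does

Answer: 2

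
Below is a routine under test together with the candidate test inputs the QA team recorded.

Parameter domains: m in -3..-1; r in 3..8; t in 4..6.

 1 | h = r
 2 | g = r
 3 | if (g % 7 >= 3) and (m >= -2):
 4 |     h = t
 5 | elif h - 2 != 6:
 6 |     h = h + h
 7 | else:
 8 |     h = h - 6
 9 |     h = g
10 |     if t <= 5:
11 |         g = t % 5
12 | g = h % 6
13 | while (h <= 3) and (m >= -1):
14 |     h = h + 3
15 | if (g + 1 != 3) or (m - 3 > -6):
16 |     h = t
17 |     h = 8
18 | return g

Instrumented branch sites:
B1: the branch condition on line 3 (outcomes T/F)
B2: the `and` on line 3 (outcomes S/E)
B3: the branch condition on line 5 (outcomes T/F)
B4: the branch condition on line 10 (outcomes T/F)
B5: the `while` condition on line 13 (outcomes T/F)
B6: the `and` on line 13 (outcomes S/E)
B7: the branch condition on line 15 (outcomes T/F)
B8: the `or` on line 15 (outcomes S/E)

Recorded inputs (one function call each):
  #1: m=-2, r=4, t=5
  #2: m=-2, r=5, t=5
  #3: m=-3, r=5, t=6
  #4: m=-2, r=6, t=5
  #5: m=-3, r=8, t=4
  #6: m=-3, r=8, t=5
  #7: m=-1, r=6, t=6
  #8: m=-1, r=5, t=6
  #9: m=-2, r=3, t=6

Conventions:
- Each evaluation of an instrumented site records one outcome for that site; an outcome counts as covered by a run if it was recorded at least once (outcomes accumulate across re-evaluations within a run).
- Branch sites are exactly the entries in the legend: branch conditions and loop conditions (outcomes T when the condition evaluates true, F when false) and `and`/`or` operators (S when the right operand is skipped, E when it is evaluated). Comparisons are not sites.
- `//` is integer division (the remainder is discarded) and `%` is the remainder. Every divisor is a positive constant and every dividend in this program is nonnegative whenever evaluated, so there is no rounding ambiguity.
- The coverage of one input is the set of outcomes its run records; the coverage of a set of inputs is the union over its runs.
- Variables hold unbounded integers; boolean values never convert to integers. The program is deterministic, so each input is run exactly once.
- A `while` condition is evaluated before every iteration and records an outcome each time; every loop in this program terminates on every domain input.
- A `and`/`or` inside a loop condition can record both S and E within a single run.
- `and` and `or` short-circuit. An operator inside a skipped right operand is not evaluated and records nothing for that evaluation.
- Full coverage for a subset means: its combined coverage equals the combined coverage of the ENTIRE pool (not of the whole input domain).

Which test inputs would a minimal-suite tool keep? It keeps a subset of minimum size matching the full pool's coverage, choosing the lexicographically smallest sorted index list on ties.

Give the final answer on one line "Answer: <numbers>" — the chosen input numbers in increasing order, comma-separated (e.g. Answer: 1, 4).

input #1 (m=-2, r=4, t=5): events B2->E, B1->T, B6->S, B5->F, B8->S, B7->T; covers B1=T, B2=E, B5=F, B6=S, B7=T, B8=S
input #2 (m=-2, r=5, t=5): events B2->E, B1->T, B6->S, B5->F, B8->S, B7->T; covers B1=T, B2=E, B5=F, B6=S, B7=T, B8=S
input #3 (m=-3, r=5, t=6): events B2->E, B1->F, B3->T, B6->S, B5->F, B8->S, B7->T; covers B1=F, B2=E, B3=T, B5=F, B6=S, B7=T, B8=S
input #4 (m=-2, r=6, t=5): events B2->E, B1->T, B6->S, B5->F, B8->S, B7->T; covers B1=T, B2=E, B5=F, B6=S, B7=T, B8=S
input #5 (m=-3, r=8, t=4): events B2->S, B1->F, B3->F, B4->T, B6->S, B5->F, B8->E, B7->F; covers B1=F, B2=S, B3=F, B4=T, B5=F, B6=S, B7=F, B8=E
input #6 (m=-3, r=8, t=5): events B2->S, B1->F, B3->F, B4->T, B6->S, B5->F, B8->E, B7->F; covers B1=F, B2=S, B3=F, B4=T, B5=F, B6=S, B7=F, B8=E
input #7 (m=-1, r=6, t=6): events B2->E, B1->T, B6->S, B5->F, B8->S, B7->T; covers B1=T, B2=E, B5=F, B6=S, B7=T, B8=S
input #8 (m=-1, r=5, t=6): events B2->E, B1->T, B6->S, B5->F, B8->S, B7->T; covers B1=T, B2=E, B5=F, B6=S, B7=T, B8=S
input #9 (m=-2, r=3, t=6): events B2->E, B1->T, B6->S, B5->F, B8->S, B7->T; covers B1=T, B2=E, B5=F, B6=S, B7=T, B8=S
together the pool reaches 13 outcomes: B1=T, B1=F, B2=S, B2=E, B3=T, B3=F, B4=T, B5=F, B6=S, B7=T, B7=F, B8=S, B8=E
checked all size-1 subsets: none covers 13 outcomes (max 8/13)
checked all size-2 subsets: none covers 13 outcomes (max 12/13)
size 3: inputs {1, 3, 5} cover all 13 outcomes, and no lexicographically smaller subset of this size does

Answer: 1, 3, 5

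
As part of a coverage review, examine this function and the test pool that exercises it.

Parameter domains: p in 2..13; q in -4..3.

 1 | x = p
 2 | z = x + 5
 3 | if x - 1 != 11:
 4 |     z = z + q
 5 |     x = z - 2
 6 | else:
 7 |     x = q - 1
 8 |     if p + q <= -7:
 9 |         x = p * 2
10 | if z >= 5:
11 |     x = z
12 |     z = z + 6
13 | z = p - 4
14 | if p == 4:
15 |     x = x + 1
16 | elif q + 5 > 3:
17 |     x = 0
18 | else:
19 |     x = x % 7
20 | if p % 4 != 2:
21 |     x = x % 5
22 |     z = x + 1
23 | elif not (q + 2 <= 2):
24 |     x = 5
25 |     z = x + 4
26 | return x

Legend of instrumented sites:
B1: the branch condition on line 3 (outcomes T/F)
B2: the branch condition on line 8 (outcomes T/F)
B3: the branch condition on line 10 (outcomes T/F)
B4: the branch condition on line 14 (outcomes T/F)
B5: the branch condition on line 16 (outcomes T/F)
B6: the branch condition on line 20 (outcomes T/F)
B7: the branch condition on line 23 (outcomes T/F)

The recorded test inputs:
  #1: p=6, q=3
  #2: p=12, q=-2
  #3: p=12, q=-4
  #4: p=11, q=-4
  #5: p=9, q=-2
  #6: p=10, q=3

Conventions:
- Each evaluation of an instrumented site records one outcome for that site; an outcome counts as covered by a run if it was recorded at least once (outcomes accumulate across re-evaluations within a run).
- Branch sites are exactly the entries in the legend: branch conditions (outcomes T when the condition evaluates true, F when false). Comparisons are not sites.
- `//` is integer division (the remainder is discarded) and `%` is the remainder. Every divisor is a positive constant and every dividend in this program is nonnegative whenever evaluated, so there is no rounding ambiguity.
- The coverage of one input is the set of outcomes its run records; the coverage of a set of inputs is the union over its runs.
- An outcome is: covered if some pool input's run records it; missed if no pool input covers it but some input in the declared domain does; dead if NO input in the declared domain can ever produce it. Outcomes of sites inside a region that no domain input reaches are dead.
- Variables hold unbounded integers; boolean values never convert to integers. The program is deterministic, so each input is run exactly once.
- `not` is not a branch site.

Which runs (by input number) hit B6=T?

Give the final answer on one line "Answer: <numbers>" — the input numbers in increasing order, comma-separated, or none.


input #1 (p=6, q=3): does not produce B6=T
input #2 (p=12, q=-2): produces B6=T
input #3 (p=12, q=-4): produces B6=T
input #4 (p=11, q=-4): produces B6=T
input #5 (p=9, q=-2): produces B6=T
input #6 (p=10, q=3): does not produce B6=T
Answer: 2, 3, 4, 5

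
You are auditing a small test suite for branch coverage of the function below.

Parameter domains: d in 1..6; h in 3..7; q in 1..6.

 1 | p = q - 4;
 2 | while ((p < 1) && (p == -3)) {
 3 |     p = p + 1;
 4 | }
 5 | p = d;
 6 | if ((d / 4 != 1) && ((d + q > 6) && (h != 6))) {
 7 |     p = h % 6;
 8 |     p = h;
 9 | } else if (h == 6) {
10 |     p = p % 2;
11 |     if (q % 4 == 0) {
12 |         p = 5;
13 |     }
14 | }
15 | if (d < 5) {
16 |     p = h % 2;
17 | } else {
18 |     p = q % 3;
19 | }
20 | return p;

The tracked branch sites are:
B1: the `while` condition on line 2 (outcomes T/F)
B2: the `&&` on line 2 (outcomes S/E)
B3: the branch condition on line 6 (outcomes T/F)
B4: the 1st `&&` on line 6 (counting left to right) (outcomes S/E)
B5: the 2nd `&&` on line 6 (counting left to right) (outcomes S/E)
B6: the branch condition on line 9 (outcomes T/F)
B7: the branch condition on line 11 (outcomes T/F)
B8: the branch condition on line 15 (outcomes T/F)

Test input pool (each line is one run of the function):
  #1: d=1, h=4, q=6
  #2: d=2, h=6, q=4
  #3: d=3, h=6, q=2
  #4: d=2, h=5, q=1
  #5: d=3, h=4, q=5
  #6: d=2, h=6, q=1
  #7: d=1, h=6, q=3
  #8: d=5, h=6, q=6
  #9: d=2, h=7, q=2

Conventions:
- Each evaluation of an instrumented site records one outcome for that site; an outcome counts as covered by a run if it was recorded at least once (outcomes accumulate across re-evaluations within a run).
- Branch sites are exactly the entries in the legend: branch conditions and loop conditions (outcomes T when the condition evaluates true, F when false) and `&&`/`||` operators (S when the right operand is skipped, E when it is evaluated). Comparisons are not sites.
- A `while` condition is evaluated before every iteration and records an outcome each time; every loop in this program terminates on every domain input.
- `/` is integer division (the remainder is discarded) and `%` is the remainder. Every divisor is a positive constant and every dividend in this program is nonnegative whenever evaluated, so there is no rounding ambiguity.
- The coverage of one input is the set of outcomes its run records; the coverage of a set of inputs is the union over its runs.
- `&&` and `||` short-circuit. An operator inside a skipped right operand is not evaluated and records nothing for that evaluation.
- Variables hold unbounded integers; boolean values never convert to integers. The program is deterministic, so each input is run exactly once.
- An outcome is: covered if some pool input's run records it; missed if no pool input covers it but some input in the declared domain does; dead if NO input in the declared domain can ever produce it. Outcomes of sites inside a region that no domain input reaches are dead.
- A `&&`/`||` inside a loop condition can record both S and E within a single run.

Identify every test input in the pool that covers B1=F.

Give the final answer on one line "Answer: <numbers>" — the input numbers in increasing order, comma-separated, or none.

input #1 (d=1, h=4, q=6): records B1=F
input #2 (d=2, h=6, q=4): records B1=F
input #3 (d=3, h=6, q=2): records B1=F
input #4 (d=2, h=5, q=1): records B1=F
input #5 (d=3, h=4, q=5): records B1=F
input #6 (d=2, h=6, q=1): records B1=F
input #7 (d=1, h=6, q=3): records B1=F
input #8 (d=5, h=6, q=6): records B1=F
input #9 (d=2, h=7, q=2): records B1=F

Answer: 1, 2, 3, 4, 5, 6, 7, 8, 9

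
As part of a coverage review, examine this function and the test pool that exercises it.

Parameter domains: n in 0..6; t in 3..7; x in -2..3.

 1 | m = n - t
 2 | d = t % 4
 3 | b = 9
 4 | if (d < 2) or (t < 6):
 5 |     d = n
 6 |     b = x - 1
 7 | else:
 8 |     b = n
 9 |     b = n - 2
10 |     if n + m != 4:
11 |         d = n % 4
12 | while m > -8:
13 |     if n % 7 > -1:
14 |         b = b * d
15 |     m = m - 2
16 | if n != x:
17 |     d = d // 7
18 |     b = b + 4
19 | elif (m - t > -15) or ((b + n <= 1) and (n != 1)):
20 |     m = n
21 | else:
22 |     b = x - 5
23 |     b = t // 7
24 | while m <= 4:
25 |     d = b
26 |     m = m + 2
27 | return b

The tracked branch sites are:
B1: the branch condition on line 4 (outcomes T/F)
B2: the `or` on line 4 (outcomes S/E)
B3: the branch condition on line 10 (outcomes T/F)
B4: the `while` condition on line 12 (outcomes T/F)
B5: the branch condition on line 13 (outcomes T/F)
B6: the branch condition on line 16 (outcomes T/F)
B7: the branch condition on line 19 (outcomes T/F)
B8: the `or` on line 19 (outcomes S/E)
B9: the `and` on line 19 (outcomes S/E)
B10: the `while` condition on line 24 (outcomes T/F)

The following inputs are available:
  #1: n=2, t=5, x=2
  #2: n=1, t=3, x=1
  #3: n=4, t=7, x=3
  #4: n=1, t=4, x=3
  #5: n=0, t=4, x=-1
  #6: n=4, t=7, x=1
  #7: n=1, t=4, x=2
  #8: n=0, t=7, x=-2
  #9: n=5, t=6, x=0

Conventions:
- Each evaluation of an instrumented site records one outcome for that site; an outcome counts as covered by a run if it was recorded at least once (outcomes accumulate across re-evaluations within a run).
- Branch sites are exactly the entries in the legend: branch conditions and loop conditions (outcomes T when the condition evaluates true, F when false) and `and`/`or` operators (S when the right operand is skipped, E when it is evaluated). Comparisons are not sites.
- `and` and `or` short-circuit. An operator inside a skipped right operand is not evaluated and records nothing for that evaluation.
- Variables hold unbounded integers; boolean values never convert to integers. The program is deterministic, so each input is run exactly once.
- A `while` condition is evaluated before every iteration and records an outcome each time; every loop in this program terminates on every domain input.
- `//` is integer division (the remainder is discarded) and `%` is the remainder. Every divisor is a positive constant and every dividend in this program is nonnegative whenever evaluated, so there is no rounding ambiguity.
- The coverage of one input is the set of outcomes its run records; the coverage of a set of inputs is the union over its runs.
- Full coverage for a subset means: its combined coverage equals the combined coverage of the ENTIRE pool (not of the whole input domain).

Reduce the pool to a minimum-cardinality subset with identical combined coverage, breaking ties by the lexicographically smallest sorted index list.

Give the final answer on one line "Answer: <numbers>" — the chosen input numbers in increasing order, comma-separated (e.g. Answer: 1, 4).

input #1, n=2, t=5, x=2: events B2->S, B1->T, B4->T, B5->T, B4->T, B5->T, B4->T, B5->T, B4->F, B6->F, B8->S, B7->T, B10->T, B10->T, ...; outcomes B1=T, B2=S, B4=T, B4=F, B5=T, B6=F, B7=T, B8=S, B10=T, B10=F
input #2, n=1, t=3, x=1: events B2->E, B1->T, B4->T, B5->T, B4->T, B5->T, B4->T, B5->T, B4->F, B6->F, B8->S, B7->T, B10->T, B10->T, ...; outcomes B1=T, B2=E, B4=T, B4=F, B5=T, B6=F, B7=T, B8=S, B10=T, B10=F
input #3, n=4, t=7, x=3: events B2->E, B1->F, B3->T, B4->T, B5->T, B4->T, B5->T, B4->T, B5->T, B4->F, B6->T, B10->T, B10->T, B10->T, ...; outcomes B1=F, B2=E, B3=T, B4=T, B4=F, B5=T, B6=T, B10=T, B10=F
input #4, n=1, t=4, x=3: events B2->S, B1->T, B4->T, B5->T, B4->T, B5->T, B4->T, B5->T, B4->F, B6->T, B10->T, B10->T, B10->T, B10->T, ...; outcomes B1=T, B2=S, B4=T, B4=F, B5=T, B6=T, B10=T, B10=F
input #5, n=0, t=4, x=-1: events B2->S, B1->T, B4->T, B5->T, B4->T, B5->T, B4->F, B6->T, B10->T, B10->T, B10->T, B10->T, B10->T, B10->T, ...; outcomes B1=T, B2=S, B4=T, B4=F, B5=T, B6=T, B10=T, B10=F
input #6, n=4, t=7, x=1: events B2->E, B1->F, B3->T, B4->T, B5->T, B4->T, B5->T, B4->T, B5->T, B4->F, B6->T, B10->T, B10->T, B10->T, ...; outcomes B1=F, B2=E, B3=T, B4=T, B4=F, B5=T, B6=T, B10=T, B10=F
input #7, n=1, t=4, x=2: events B2->S, B1->T, B4->T, B5->T, B4->T, B5->T, B4->T, B5->T, B4->F, B6->T, B10->T, B10->T, B10->T, B10->T, ...; outcomes B1=T, B2=S, B4=T, B4=F, B5=T, B6=T, B10=T, B10=F
input #8, n=0, t=7, x=-2: events B2->E, B1->F, B3->T, B4->T, B5->T, B4->F, B6->T, B10->T, B10->T, B10->T, B10->T, B10->T, B10->T, B10->T, ...; outcomes B1=F, B2=E, B3=T, B4=T, B4=F, B5=T, B6=T, B10=T, B10=F
input #9, n=5, t=6, x=0: events B2->E, B1->F, B3->F, B4->T, B5->T, B4->T, B5->T, B4->T, B5->T, B4->T, B5->T, B4->F, B6->T, B10->T, ...; outcomes B1=F, B2=E, B3=F, B4=T, B4=F, B5=T, B6=T, B10=T, B10=F
union over all inputs: B1=T, B1=F, B2=S, B2=E, B3=T, B3=F, B4=T, B4=F, B5=T, B6=T, B6=F, B7=T, B8=S, B10=T, B10=F (15 outcomes)
every size-1 subset falls short of the 15 outcomes (best: 10/15)
every size-2 subset falls short of the 15 outcomes (best: 14/15)
size 3: inputs {1, 3, 9} cover all 15 outcomes, and no lexicographically smaller subset of this size does

Answer: 1, 3, 9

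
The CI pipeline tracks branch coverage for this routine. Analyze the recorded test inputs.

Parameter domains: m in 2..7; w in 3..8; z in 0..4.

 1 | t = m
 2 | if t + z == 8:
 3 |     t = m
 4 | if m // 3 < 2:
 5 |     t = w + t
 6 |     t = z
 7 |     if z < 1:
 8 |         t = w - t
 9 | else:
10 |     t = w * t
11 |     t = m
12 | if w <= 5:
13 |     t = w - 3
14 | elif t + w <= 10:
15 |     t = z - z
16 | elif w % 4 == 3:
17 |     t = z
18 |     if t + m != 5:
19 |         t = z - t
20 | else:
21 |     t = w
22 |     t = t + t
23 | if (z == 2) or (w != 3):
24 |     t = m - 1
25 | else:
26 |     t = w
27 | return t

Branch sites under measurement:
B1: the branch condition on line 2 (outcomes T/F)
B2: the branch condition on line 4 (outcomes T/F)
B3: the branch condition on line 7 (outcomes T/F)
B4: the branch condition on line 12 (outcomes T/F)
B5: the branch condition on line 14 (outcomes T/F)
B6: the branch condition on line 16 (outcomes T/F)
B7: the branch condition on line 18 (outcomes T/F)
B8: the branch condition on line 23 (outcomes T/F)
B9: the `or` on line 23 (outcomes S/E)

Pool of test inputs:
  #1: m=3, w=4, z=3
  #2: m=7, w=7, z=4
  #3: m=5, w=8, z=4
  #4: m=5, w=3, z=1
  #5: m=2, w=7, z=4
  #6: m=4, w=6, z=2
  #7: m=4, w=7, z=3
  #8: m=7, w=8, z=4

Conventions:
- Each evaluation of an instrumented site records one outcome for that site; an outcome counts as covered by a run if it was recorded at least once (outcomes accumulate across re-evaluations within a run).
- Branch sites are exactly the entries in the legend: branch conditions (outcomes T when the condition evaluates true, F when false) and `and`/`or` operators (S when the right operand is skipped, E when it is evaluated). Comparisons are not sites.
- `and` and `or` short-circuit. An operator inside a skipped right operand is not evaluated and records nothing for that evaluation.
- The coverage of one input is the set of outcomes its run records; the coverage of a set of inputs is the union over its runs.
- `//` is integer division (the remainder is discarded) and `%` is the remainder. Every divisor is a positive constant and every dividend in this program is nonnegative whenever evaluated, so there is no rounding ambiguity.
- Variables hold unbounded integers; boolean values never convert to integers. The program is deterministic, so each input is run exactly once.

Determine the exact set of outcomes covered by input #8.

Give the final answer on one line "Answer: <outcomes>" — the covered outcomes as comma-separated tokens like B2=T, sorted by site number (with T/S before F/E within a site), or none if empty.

Simulating input #8 (m=7, w=8, z=4) step by step:
  B1->F, B2->F, B4->F, B5->F, B6->F, B9->E, B8->T
collecting distinct outcomes: B1=F, B2=F, B4=F, B5=F, B6=F, B8=T, B9=E

Answer: B1=F, B2=F, B4=F, B5=F, B6=F, B8=T, B9=E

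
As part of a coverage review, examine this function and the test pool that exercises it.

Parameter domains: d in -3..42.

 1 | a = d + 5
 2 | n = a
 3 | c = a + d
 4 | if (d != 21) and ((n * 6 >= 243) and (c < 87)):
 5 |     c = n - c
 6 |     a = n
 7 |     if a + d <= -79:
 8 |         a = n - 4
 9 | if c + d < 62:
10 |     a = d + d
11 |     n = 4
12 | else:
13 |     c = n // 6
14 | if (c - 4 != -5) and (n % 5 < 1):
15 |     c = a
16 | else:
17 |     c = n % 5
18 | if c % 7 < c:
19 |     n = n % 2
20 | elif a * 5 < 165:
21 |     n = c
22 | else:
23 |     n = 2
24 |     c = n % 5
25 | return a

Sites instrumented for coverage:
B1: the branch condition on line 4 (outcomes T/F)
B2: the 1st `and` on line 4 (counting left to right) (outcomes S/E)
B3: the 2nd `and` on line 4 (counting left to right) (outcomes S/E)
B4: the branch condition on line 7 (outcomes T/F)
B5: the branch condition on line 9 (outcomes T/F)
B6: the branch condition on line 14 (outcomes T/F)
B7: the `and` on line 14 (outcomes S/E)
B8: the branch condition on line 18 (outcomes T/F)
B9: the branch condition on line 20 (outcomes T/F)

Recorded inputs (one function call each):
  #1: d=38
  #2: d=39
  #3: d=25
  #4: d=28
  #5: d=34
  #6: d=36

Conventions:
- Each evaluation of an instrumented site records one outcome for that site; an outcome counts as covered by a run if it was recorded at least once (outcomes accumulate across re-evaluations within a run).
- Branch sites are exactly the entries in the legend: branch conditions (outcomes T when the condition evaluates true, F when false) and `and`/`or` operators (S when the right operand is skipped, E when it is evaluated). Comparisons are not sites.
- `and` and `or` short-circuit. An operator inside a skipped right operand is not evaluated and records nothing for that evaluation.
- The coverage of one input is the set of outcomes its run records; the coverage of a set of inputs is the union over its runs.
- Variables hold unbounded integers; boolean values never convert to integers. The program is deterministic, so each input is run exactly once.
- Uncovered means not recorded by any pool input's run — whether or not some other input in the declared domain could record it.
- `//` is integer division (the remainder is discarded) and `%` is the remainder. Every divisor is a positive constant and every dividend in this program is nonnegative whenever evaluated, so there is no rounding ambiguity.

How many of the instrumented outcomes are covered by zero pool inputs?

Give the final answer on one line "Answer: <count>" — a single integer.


input #1 (d=38): covers B1=T, B2=E, B3=E, B4=F, B5=T, B6=F, B7=E, B8=F, B9=F
input #2 (d=39): covers B1=T, B2=E, B3=E, B4=F, B5=T, B6=F, B7=E, B8=F, B9=F
input #3 (d=25): covers B1=F, B2=E, B3=S, B5=F, B6=T, B7=E, B8=T
input #4 (d=28): covers B1=F, B2=E, B3=S, B5=F, B6=F, B7=E, B8=F, B9=F
input #5 (d=34): covers B1=F, B2=E, B3=S, B5=F, B6=F, B7=E, B8=F, B9=F
input #6 (d=36): covers B1=T, B2=E, B3=E, B4=F, B5=T, B6=F, B7=E, B8=F, B9=F
union over the pool: B1=T, B1=F, B2=E, B3=S, B3=E, B4=F, B5=T, B5=F, B6=T, B6=F, B7=E, B8=T, B8=F, B9=F
uncovered (4 of 18): B2=S, B4=T, B7=S, B9=T
Answer: 4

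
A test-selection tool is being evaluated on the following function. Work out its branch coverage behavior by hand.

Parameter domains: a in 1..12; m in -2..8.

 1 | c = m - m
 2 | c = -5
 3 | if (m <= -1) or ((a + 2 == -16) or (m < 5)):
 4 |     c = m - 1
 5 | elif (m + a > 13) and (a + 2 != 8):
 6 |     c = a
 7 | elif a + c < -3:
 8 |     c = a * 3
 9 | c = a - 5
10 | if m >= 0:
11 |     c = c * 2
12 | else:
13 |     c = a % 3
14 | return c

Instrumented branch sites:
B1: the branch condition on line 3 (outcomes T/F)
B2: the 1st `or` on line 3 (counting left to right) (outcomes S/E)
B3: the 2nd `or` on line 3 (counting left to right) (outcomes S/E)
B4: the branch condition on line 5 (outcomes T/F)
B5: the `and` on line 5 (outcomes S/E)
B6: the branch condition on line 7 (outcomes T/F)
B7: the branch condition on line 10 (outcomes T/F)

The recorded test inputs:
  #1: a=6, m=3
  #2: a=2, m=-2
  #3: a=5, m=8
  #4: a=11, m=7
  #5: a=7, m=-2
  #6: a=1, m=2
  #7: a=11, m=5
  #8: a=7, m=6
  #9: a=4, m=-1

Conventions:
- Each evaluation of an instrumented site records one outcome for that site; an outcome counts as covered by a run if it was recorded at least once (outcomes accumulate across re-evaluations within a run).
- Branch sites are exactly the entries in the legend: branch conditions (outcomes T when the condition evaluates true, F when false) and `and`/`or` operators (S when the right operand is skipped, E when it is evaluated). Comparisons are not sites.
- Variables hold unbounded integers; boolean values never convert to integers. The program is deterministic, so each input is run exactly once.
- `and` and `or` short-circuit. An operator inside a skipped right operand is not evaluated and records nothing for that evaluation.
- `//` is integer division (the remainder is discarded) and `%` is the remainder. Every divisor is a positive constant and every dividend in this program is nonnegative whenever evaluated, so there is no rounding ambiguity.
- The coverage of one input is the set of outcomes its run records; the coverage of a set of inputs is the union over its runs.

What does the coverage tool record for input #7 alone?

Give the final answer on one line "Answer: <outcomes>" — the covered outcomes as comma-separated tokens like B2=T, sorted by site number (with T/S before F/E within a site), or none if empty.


Simulating input #7 (a=11, m=5) step by step:
  B2->E, B3->E, B1->F, B5->E, B4->T, B7->T
distinct outcomes covered: B1=F, B2=E, B3=E, B4=T, B5=E, B7=T
Answer: B1=F, B2=E, B3=E, B4=T, B5=E, B7=T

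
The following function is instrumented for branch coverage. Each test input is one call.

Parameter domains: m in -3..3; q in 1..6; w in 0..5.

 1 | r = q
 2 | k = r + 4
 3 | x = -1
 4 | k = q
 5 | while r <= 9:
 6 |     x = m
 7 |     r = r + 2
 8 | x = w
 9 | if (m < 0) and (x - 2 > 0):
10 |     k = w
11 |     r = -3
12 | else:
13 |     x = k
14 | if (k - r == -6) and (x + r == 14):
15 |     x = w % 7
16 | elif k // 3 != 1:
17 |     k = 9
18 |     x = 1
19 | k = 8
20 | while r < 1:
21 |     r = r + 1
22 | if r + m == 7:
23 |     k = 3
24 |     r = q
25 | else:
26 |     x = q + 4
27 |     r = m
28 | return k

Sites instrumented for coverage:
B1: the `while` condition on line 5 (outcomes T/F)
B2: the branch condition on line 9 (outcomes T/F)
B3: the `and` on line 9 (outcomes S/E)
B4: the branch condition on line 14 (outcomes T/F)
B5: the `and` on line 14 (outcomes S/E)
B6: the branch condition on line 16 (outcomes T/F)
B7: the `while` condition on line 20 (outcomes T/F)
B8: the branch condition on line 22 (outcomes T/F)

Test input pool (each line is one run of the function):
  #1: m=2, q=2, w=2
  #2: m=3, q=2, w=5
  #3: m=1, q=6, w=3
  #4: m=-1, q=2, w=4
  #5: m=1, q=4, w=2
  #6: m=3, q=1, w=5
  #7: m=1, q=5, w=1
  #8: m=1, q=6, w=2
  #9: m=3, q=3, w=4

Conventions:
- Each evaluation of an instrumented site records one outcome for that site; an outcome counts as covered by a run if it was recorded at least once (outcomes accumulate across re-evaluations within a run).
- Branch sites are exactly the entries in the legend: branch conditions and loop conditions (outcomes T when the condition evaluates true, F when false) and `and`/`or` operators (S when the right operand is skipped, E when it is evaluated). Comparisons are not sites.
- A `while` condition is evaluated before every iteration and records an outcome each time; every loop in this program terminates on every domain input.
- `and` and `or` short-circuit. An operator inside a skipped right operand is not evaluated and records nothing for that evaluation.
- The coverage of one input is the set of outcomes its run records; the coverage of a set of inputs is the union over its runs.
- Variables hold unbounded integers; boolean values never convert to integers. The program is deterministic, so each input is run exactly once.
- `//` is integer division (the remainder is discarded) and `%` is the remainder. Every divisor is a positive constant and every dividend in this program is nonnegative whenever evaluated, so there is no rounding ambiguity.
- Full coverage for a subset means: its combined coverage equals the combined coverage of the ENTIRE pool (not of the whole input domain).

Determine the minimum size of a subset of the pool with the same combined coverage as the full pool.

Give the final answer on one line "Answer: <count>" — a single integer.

#1 (m=2, q=2, w=2) -> B1->T, B1->T, B1->T, B1->T, B1->F, B3->S, B2->F, B5->S, B4->F, B6->T, B7->F, B8->F; covered: B1=T, B1=F, B2=F, B3=S, B4=F, B5=S, B6=T, B7=F, B8=F
#2 (m=3, q=2, w=5) -> B1->T, B1->T, B1->T, B1->T, B1->F, B3->S, B2->F, B5->S, B4->F, B6->T, B7->F, B8->F; covered: B1=T, B1=F, B2=F, B3=S, B4=F, B5=S, B6=T, B7=F, B8=F
#3 (m=1, q=6, w=3) -> B1->T, B1->T, B1->F, B3->S, B2->F, B5->S, B4->F, B6->T, B7->F, B8->F; covered: B1=T, B1=F, B2=F, B3=S, B4=F, B5=S, B6=T, B7=F, B8=F
#4 (m=-1, q=2, w=4) -> B1->T, B1->T, B1->T, B1->T, B1->F, B3->E, B2->T, B5->S, B4->F, B6->F, B7->T, B7->T, B7->T, B7->T, ...; covered: B1=T, B1=F, B2=T, B3=E, B4=F, B5=S, B6=F, B7=T, B7=F, B8=F
#5 (m=1, q=4, w=2) -> B1->T, B1->T, B1->T, B1->F, B3->S, B2->F, B5->E, B4->T, B7->F, B8->F; covered: B1=T, B1=F, B2=F, B3=S, B4=T, B5=E, B7=F, B8=F
#6 (m=3, q=1, w=5) -> B1->T, B1->T, B1->T, B1->T, B1->T, B1->F, B3->S, B2->F, B5->S, B4->F, B6->T, B7->F, B8->F; covered: B1=T, B1=F, B2=F, B3=S, B4=F, B5=S, B6=T, B7=F, B8=F
#7 (m=1, q=5, w=1) -> B1->T, B1->T, B1->T, B1->F, B3->S, B2->F, B5->E, B4->F, B6->F, B7->F, B8->F; covered: B1=T, B1=F, B2=F, B3=S, B4=F, B5=E, B6=F, B7=F, B8=F
#8 (m=1, q=6, w=2) -> B1->T, B1->T, B1->F, B3->S, B2->F, B5->S, B4->F, B6->T, B7->F, B8->F; covered: B1=T, B1=F, B2=F, B3=S, B4=F, B5=S, B6=T, B7=F, B8=F
#9 (m=3, q=3, w=4) -> B1->T, B1->T, B1->T, B1->T, B1->F, B3->S, B2->F, B5->S, B4->F, B6->F, B7->F, B8->F; covered: B1=T, B1=F, B2=F, B3=S, B4=F, B5=S, B6=F, B7=F, B8=F
the full pool covers 15 outcomes: B1=T, B1=F, B2=T, B2=F, B3=S, B3=E, B4=T, B4=F, B5=S, B5=E, B6=T, B6=F, B7=T, B7=F, B8=F
size 1 is not enough: best union over all size-1 subsets is 10/15
size 2 is not enough: best union over all size-2 subsets is 14/15
at size 3, {1, 4, 5} reaches all 15 outcomes; every lexicographically earlier size-3 subset fails

Answer: 3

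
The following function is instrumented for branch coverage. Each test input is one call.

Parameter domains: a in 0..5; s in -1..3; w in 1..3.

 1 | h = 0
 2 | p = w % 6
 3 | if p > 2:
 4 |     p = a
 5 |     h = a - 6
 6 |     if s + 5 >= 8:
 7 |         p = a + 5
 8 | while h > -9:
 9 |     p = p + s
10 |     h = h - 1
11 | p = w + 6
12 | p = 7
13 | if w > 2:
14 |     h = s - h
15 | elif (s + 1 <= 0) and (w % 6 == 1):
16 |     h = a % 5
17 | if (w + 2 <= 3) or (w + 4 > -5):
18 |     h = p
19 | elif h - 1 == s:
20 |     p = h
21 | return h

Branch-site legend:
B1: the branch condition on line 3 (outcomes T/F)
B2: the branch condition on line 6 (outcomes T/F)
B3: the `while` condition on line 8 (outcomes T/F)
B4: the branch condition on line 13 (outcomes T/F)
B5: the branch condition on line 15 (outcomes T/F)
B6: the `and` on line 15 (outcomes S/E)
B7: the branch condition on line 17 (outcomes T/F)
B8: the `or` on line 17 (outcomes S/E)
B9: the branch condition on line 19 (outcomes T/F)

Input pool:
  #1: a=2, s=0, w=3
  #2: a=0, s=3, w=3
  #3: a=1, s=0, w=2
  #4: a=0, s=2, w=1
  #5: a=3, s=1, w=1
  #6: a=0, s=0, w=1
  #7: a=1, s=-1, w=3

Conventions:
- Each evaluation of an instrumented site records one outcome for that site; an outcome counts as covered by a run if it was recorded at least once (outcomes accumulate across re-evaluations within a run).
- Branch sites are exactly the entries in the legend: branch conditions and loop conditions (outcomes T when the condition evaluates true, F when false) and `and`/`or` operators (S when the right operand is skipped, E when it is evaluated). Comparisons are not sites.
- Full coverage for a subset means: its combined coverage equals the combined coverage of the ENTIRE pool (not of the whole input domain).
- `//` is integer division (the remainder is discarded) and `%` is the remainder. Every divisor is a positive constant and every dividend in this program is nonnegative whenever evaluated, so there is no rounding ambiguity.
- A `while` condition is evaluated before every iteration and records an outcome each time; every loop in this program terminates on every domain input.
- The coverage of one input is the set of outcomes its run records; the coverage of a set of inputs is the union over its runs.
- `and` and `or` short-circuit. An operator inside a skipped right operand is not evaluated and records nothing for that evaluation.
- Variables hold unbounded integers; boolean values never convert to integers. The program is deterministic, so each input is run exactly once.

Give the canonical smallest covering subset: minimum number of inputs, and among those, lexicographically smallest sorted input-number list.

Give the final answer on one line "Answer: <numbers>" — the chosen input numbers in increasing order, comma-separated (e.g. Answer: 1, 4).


#1 (a=2, s=0, w=3) -> B1->T, B2->F, B3->T, B3->T, B3->T, B3->T, B3->T, B3->F, B4->T, B8->E, B7->T; covered: B1=T, B2=F, B3=T, B3=F, B4=T, B7=T, B8=E
#2 (a=0, s=3, w=3) -> B1->T, B2->T, B3->T, B3->T, B3->T, B3->F, B4->T, B8->E, B7->T; covered: B1=T, B2=T, B3=T, B3=F, B4=T, B7=T, B8=E
#3 (a=1, s=0, w=2) -> B1->F, B3->T, B3->T, B3->T, B3->T, B3->T, B3->T, B3->T, B3->T, B3->T, B3->F, B4->F, B6->S, B5->F, ...; covered: B1=F, B3=T, B3=F, B4=F, B5=F, B6=S, B7=T, B8=E
#4 (a=0, s=2, w=1) -> B1->F, B3->T, B3->T, B3->T, B3->T, B3->T, B3->T, B3->T, B3->T, B3->T, B3->F, B4->F, B6->S, B5->F, ...; covered: B1=F, B3=T, B3=F, B4=F, B5=F, B6=S, B7=T, B8=S
#5 (a=3, s=1, w=1) -> B1->F, B3->T, B3->T, B3->T, B3->T, B3->T, B3->T, B3->T, B3->T, B3->T, B3->F, B4->F, B6->S, B5->F, ...; covered: B1=F, B3=T, B3=F, B4=F, B5=F, B6=S, B7=T, B8=S
#6 (a=0, s=0, w=1) -> B1->F, B3->T, B3->T, B3->T, B3->T, B3->T, B3->T, B3->T, B3->T, B3->T, B3->F, B4->F, B6->S, B5->F, ...; covered: B1=F, B3=T, B3=F, B4=F, B5=F, B6=S, B7=T, B8=S
#7 (a=1, s=-1, w=3) -> B1->T, B2->F, B3->T, B3->T, B3->T, B3->T, B3->F, B4->T, B8->E, B7->T; covered: B1=T, B2=F, B3=T, B3=F, B4=T, B7=T, B8=E
union over all inputs: B1=T, B1=F, B2=T, B2=F, B3=T, B3=F, B4=T, B4=F, B5=F, B6=S, B7=T, B8=S, B8=E (13 outcomes)
checked all size-1 subsets: none covers 13 outcomes (max 8/13)
checked all size-2 subsets: none covers 13 outcomes (max 12/13)
the canonical winner is {1, 2, 4}: size 3, full 13-outcome coverage, earliest index list among size-3 covers
Answer: 1, 2, 4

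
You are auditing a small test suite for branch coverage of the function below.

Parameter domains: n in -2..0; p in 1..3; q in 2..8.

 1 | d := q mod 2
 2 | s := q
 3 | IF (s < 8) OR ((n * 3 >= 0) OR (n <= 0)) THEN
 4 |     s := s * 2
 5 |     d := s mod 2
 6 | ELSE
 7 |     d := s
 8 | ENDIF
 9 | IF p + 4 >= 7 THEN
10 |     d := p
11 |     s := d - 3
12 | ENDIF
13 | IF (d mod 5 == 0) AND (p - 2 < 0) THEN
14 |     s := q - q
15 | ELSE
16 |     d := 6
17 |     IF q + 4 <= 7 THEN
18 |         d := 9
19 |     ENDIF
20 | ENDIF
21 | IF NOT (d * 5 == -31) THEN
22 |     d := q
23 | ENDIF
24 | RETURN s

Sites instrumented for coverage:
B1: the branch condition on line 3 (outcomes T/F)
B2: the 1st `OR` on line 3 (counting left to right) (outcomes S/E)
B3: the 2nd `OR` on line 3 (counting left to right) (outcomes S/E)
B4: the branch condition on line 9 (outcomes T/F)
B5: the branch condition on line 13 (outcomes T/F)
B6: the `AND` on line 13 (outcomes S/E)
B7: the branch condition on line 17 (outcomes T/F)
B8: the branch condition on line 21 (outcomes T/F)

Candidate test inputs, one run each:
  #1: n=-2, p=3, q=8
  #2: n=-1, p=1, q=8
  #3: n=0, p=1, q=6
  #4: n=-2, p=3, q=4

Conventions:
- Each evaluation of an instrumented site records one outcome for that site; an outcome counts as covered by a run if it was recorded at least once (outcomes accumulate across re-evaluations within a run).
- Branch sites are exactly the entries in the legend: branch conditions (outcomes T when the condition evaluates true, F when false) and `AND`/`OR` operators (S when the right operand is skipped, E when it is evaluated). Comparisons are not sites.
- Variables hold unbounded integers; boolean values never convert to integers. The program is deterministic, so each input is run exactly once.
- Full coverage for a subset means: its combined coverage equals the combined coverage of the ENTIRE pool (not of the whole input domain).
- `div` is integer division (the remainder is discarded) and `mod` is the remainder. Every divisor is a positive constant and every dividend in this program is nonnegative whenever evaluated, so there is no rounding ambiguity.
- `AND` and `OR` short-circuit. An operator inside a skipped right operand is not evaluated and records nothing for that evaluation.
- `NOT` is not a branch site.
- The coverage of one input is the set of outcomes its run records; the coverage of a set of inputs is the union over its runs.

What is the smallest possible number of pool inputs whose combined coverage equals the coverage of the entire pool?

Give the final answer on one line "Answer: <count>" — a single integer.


input #1, n=-2, p=3, q=8: events B2->E, B3->E, B1->T, B4->T, B6->S, B5->F, B7->F, B8->T; outcomes B1=T, B2=E, B3=E, B4=T, B5=F, B6=S, B7=F, B8=T
input #2, n=-1, p=1, q=8: events B2->E, B3->E, B1->T, B4->F, B6->E, B5->T, B8->T; outcomes B1=T, B2=E, B3=E, B4=F, B5=T, B6=E, B8=T
input #3, n=0, p=1, q=6: events B2->S, B1->T, B4->F, B6->E, B5->T, B8->T; outcomes B1=T, B2=S, B4=F, B5=T, B6=E, B8=T
input #4, n=-2, p=3, q=4: events B2->S, B1->T, B4->T, B6->S, B5->F, B7->F, B8->T; outcomes B1=T, B2=S, B4=T, B5=F, B6=S, B7=F, B8=T
together the pool reaches 12 outcomes: B1=T, B2=S, B2=E, B3=E, B4=T, B4=F, B5=T, B5=F, B6=S, B6=E, B7=F, B8=T
every size-1 subset falls short of the 12 outcomes (best: 8/12)
at size 2, {1, 3} reaches all 12 outcomes; every lexicographically earlier size-2 subset fails
Answer: 2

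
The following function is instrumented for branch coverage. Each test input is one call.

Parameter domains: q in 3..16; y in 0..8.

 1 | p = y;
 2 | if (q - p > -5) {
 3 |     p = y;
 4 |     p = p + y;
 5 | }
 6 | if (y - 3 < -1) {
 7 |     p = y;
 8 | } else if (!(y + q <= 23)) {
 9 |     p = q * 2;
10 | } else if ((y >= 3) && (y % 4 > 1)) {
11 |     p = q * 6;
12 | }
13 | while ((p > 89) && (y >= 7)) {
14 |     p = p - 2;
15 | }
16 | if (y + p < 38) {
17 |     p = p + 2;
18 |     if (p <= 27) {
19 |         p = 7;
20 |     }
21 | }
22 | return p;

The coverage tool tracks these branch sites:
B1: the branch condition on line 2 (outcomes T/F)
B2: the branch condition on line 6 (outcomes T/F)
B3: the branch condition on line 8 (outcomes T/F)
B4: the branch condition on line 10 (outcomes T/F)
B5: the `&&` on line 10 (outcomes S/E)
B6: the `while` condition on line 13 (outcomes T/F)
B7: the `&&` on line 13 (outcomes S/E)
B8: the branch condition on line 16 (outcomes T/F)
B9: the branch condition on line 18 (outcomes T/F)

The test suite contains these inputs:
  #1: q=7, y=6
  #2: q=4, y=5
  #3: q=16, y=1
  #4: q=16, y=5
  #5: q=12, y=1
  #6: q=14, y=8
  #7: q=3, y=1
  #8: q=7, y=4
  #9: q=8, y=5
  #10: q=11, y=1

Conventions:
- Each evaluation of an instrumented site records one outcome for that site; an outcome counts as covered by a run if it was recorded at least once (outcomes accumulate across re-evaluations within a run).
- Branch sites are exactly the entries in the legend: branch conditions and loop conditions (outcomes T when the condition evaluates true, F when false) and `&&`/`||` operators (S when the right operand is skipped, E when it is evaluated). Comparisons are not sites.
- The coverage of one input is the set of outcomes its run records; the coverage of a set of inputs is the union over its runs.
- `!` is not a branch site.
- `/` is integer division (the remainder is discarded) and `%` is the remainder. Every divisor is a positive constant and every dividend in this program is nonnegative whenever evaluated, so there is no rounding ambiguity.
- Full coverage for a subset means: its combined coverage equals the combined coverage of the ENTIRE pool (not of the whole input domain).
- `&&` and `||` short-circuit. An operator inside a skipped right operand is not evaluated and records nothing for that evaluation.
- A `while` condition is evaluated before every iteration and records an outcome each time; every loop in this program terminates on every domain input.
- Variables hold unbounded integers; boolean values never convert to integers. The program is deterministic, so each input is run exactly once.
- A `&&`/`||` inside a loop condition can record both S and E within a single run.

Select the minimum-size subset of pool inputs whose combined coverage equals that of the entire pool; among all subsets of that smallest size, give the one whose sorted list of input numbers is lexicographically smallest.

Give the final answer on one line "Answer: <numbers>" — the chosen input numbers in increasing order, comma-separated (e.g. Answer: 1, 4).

input #1, q=7, y=6: events B1->T, B2->F, B3->F, B5->E, B4->T, B7->S, B6->F, B8->F; outcomes B1=T, B2=F, B3=F, B4=T, B5=E, B6=F, B7=S, B8=F
input #2, q=4, y=5: events B1->T, B2->F, B3->F, B5->E, B4->F, B7->S, B6->F, B8->T, B9->T; outcomes B1=T, B2=F, B3=F, B4=F, B5=E, B6=F, B7=S, B8=T, B9=T
input #3, q=16, y=1: events B1->T, B2->T, B7->S, B6->F, B8->T, B9->T; outcomes B1=T, B2=T, B6=F, B7=S, B8=T, B9=T
input #4, q=16, y=5: events B1->T, B2->F, B3->F, B5->E, B4->F, B7->S, B6->F, B8->T, B9->T; outcomes B1=T, B2=F, B3=F, B4=F, B5=E, B6=F, B7=S, B8=T, B9=T
input #5, q=12, y=1: events B1->T, B2->T, B7->S, B6->F, B8->T, B9->T; outcomes B1=T, B2=T, B6=F, B7=S, B8=T, B9=T
input #6, q=14, y=8: events B1->T, B2->F, B3->F, B5->E, B4->F, B7->S, B6->F, B8->T, B9->T; outcomes B1=T, B2=F, B3=F, B4=F, B5=E, B6=F, B7=S, B8=T, B9=T
input #7, q=3, y=1: events B1->T, B2->T, B7->S, B6->F, B8->T, B9->T; outcomes B1=T, B2=T, B6=F, B7=S, B8=T, B9=T
input #8, q=7, y=4: events B1->T, B2->F, B3->F, B5->E, B4->F, B7->S, B6->F, B8->T, B9->T; outcomes B1=T, B2=F, B3=F, B4=F, B5=E, B6=F, B7=S, B8=T, B9=T
input #9, q=8, y=5: events B1->T, B2->F, B3->F, B5->E, B4->F, B7->S, B6->F, B8->T, B9->T; outcomes B1=T, B2=F, B3=F, B4=F, B5=E, B6=F, B7=S, B8=T, B9=T
input #10, q=11, y=1: events B1->T, B2->T, B7->S, B6->F, B8->T, B9->T; outcomes B1=T, B2=T, B6=F, B7=S, B8=T, B9=T
the full pool covers 12 outcomes: B1=T, B2=T, B2=F, B3=F, B4=T, B4=F, B5=E, B6=F, B7=S, B8=T, B8=F, B9=T
every size-1 subset falls short of the 12 outcomes (best: 9/12)
every size-2 subset falls short of the 12 outcomes (best: 11/12)
size 3: inputs {1, 2, 3} cover all 12 outcomes, and no lexicographically smaller subset of this size does

Answer: 1, 2, 3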